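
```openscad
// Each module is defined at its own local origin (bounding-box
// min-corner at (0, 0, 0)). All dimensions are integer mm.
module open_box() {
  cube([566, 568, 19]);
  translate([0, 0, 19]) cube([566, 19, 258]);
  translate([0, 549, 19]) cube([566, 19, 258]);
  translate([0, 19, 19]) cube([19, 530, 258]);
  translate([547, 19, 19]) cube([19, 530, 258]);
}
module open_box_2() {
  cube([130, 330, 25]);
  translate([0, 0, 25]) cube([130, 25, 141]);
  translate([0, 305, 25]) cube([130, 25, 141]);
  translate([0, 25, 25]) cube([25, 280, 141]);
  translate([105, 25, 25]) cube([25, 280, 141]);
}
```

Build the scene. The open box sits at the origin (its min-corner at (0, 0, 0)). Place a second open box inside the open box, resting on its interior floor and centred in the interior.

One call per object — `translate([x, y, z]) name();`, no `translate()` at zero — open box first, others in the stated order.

open_box();
translate([218, 119, 19]) open_box_2();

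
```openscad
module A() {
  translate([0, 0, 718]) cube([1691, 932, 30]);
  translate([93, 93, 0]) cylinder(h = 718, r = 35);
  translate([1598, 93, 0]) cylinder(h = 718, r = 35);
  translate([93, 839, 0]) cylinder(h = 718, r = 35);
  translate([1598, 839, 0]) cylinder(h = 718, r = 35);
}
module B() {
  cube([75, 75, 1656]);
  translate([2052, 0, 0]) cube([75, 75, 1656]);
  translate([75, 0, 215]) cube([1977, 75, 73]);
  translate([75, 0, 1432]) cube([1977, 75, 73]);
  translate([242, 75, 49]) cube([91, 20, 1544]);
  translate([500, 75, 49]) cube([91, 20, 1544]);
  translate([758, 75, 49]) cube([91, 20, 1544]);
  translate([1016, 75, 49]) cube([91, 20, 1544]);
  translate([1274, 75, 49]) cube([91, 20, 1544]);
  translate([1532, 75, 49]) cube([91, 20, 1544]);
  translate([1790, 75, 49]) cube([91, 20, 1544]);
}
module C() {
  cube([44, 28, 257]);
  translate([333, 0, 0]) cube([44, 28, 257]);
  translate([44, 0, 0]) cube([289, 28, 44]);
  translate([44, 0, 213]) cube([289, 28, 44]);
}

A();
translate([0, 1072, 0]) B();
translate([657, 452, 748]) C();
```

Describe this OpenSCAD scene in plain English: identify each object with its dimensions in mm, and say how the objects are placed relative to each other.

A is a table with a 1691×932 mm rectangular top, 30 mm thick, top surface at z = 748 mm, supported by four round legs of 70 mm diameter, each leg's bounding box inset 58 mm from the nearest pair of top edges, running from the floor.

B is a fence section. Two 75×75 mm posts, 1656 mm tall, stand on the floor with a clear span of 1977 mm between their inner faces. Two horizontal rails of 75×73 mm section span the gap between the posts with their undersides at z = 215 mm and z = 1432 mm, flush with the posts' −y face. 7 pickets, each 91 mm wide, 20 mm thick and 1544 mm tall, are fixed to the +y face of the rails with their bottoms at z = 49 mm, evenly spaced across the span with equal gaps (rounded down to the nearest mm) at the −x end and between each pair — any rounding remainder accumulates at the +x end.

C is a picture frame with a 289×169 mm rectangular opening (x by z) and a uniform 44 mm border on every side. Frame depth is 28 mm along y. It is built from two vertical stiles running the full outside height and two horizontal rails spanning the gap between the stiles.

The fence section is on the floor beside the table on its +y side. The picture frame is on top of the table, centred.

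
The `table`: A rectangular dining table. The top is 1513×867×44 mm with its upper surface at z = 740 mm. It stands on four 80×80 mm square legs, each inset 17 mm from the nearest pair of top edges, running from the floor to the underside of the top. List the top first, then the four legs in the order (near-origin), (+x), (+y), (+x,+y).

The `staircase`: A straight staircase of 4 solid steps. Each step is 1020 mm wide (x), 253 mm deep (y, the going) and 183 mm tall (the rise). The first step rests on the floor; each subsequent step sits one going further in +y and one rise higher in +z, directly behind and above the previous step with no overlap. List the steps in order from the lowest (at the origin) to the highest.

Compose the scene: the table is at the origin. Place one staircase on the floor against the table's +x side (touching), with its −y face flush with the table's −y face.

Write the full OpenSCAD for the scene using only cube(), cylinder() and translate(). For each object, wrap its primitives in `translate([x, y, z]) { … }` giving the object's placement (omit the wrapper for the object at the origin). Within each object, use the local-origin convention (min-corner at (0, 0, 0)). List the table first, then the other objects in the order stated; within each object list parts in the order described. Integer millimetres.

translate([0, 0, 696]) cube([1513, 867, 44]);
translate([17, 17, 0]) cube([80, 80, 696]);
translate([1416, 17, 0]) cube([80, 80, 696]);
translate([17, 770, 0]) cube([80, 80, 696]);
translate([1416, 770, 0]) cube([80, 80, 696]);
translate([1513, 0, 0]) {
  cube([1020, 253, 183]);
  translate([0, 253, 183]) cube([1020, 253, 183]);
  translate([0, 506, 366]) cube([1020, 253, 183]);
  translate([0, 759, 549]) cube([1020, 253, 183]);
}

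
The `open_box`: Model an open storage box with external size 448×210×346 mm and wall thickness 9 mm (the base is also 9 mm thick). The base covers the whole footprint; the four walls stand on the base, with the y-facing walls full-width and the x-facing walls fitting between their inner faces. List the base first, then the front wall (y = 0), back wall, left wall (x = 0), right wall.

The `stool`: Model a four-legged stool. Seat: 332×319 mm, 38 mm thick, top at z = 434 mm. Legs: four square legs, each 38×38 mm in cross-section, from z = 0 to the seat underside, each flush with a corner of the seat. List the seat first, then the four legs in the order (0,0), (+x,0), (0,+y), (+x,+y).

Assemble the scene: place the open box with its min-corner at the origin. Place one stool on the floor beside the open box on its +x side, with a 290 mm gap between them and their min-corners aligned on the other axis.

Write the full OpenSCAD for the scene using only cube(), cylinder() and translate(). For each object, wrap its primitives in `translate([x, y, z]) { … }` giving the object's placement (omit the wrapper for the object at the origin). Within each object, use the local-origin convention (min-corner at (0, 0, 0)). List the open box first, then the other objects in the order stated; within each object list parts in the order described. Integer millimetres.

cube([448, 210, 9]);
translate([0, 0, 9]) cube([448, 9, 337]);
translate([0, 201, 9]) cube([448, 9, 337]);
translate([0, 9, 9]) cube([9, 192, 337]);
translate([439, 9, 9]) cube([9, 192, 337]);
translate([738, 0, 0]) {
  translate([0, 0, 396]) cube([332, 319, 38]);
  cube([38, 38, 396]);
  translate([294, 0, 0]) cube([38, 38, 396]);
  translate([0, 281, 0]) cube([38, 38, 396]);
  translate([294, 281, 0]) cube([38, 38, 396]);
}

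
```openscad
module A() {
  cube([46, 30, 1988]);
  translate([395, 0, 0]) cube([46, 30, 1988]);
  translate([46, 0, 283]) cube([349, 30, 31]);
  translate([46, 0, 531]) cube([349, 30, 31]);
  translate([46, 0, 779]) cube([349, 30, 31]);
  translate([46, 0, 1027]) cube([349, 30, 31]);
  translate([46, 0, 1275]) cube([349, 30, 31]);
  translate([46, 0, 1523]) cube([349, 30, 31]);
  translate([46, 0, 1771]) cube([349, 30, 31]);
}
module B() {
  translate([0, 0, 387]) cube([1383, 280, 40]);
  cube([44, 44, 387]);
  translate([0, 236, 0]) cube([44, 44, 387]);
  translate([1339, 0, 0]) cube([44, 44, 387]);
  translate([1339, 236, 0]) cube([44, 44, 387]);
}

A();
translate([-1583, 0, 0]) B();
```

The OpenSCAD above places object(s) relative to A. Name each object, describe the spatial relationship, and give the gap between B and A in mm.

The bench's nearest face is 200 mm from the ladder's −x face.

A is a ladder. B is a bench. The bench is on the floor beside the ladder on its −x side. The gap between the bench and the ladder is 200 mm.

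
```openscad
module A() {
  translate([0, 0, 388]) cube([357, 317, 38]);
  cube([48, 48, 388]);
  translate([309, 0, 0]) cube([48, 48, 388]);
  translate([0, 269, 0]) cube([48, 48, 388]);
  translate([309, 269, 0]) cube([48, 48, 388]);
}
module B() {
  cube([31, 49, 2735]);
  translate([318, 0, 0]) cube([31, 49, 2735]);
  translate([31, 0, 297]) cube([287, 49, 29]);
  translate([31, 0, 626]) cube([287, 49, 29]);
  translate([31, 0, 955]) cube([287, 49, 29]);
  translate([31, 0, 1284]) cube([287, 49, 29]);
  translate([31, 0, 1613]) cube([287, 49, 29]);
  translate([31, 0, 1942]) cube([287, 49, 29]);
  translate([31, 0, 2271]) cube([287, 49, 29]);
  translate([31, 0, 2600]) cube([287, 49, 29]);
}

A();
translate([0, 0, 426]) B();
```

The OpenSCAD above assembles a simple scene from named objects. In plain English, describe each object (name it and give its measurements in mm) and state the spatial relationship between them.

A is a four-legged stool. The seat is a 357×317×38 mm slab whose top surface is at z = 426 mm; four square legs, each 48×48 mm in cross-section, run from the floor (z = 0) to the underside of the seat, each flush with a corner of the seat.

B is a straight ladder. Two 31×49 mm vertical rails, 2735 mm tall, stand 349 mm apart (outside-to-outside) with their front faces coplanar on the −y side. 8 rungs, each 49 mm deep and 29 mm tall, span between the inner faces of the rails, front faces flush with the rails. The lowest rung's underside is at z = 297 mm and rungs are spaced 329 mm apart (underside to underside).

The ladder is on top of the stool.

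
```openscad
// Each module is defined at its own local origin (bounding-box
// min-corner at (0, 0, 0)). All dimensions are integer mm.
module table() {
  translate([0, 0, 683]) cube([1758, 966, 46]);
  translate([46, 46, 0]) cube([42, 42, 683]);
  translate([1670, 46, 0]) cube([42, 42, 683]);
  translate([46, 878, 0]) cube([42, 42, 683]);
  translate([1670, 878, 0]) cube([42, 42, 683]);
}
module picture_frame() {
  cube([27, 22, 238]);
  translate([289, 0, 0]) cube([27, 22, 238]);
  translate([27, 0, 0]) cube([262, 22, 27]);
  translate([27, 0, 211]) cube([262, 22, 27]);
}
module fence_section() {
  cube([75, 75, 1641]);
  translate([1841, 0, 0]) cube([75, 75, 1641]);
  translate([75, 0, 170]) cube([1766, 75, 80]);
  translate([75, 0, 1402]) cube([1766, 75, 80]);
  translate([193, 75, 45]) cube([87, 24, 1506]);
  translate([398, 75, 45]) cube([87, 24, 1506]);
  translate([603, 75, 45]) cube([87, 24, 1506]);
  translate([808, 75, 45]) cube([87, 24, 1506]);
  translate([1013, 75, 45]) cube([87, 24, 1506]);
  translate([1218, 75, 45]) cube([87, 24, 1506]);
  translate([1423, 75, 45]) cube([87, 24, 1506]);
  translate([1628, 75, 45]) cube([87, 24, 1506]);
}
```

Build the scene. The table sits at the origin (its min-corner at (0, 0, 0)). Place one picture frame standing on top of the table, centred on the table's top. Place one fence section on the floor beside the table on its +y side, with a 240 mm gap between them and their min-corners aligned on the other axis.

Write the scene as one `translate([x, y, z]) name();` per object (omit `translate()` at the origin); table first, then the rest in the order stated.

table();
translate([721, 472, 729]) picture_frame();
translate([0, 1206, 0]) fence_section();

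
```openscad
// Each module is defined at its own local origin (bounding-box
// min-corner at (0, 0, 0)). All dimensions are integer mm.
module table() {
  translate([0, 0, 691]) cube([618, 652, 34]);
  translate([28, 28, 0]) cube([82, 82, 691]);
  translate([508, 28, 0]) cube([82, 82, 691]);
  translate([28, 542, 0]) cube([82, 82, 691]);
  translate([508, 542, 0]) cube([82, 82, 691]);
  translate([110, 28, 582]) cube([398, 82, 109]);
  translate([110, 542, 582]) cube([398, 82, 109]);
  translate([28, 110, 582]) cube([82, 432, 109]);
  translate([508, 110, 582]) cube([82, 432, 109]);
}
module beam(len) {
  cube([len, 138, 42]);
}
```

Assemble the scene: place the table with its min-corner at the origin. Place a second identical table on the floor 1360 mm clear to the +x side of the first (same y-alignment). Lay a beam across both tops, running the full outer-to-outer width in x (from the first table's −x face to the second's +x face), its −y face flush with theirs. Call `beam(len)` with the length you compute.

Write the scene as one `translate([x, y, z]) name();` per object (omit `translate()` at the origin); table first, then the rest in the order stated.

table();
translate([1978, 0, 0]) table();
translate([0, 0, 725]) beam(2596);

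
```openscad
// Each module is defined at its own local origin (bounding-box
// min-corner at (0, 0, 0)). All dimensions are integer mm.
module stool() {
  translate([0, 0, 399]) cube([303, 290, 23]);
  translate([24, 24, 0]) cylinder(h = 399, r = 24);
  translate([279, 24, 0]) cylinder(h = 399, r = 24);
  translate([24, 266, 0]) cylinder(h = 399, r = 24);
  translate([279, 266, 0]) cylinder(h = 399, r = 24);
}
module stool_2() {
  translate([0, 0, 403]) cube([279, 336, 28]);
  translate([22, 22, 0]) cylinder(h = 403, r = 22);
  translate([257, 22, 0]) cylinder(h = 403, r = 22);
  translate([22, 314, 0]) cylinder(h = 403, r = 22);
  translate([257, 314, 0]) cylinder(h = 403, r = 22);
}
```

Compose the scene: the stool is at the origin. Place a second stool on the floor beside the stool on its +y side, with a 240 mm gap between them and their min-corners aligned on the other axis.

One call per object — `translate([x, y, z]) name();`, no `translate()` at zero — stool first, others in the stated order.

stool();
translate([0, 530, 0]) stool_2();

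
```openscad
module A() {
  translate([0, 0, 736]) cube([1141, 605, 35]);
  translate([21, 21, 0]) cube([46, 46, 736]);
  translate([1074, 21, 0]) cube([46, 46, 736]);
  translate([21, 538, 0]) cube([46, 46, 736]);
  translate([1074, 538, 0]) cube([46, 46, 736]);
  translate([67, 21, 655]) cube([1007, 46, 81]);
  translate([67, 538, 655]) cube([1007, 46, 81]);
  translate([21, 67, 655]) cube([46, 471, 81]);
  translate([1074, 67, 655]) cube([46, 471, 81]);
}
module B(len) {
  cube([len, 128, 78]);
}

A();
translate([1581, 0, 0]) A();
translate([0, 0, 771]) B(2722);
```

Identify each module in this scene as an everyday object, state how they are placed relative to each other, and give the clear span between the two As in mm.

A is a table. B is a beam. A beam spans the tops of two tables. The clear span between the two tables is 440 mm.

Second table starts at x = 1581; first ends at x = 1141; clear span = 1581 − 1141 = 440 mm.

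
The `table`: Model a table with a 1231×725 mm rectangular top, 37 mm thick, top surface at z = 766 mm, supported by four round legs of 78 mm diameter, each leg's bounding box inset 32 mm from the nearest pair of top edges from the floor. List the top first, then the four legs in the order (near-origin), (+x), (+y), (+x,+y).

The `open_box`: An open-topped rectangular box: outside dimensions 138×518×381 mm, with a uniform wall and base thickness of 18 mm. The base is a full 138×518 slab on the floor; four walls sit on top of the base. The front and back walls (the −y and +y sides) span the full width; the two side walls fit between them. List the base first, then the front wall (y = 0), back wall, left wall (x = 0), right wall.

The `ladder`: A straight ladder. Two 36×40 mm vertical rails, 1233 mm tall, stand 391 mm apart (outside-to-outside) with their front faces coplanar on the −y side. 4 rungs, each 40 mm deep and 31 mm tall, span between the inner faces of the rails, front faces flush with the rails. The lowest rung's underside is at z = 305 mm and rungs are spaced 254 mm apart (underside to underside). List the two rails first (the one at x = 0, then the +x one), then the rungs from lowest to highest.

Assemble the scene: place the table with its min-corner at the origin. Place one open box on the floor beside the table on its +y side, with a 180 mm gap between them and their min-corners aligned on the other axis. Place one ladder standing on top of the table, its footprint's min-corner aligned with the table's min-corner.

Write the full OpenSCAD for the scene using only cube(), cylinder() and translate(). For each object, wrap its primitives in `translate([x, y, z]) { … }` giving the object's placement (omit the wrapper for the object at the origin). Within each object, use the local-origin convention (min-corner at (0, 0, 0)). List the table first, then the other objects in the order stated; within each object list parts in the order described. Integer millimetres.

translate([0, 0, 729]) cube([1231, 725, 37]);
translate([71, 71, 0]) cylinder(h = 729, r = 39);
translate([1160, 71, 0]) cylinder(h = 729, r = 39);
translate([71, 654, 0]) cylinder(h = 729, r = 39);
translate([1160, 654, 0]) cylinder(h = 729, r = 39);
translate([0, 905, 0]) {
  cube([138, 518, 18]);
  translate([0, 0, 18]) cube([138, 18, 363]);
  translate([0, 500, 18]) cube([138, 18, 363]);
  translate([0, 18, 18]) cube([18, 482, 363]);
  translate([120, 18, 18]) cube([18, 482, 363]);
}
translate([0, 0, 766]) {
  cube([36, 40, 1233]);
  translate([355, 0, 0]) cube([36, 40, 1233]);
  translate([36, 0, 305]) cube([319, 40, 31]);
  translate([36, 0, 559]) cube([319, 40, 31]);
  translate([36, 0, 813]) cube([319, 40, 31]);
  translate([36, 0, 1067]) cube([319, 40, 31]);
}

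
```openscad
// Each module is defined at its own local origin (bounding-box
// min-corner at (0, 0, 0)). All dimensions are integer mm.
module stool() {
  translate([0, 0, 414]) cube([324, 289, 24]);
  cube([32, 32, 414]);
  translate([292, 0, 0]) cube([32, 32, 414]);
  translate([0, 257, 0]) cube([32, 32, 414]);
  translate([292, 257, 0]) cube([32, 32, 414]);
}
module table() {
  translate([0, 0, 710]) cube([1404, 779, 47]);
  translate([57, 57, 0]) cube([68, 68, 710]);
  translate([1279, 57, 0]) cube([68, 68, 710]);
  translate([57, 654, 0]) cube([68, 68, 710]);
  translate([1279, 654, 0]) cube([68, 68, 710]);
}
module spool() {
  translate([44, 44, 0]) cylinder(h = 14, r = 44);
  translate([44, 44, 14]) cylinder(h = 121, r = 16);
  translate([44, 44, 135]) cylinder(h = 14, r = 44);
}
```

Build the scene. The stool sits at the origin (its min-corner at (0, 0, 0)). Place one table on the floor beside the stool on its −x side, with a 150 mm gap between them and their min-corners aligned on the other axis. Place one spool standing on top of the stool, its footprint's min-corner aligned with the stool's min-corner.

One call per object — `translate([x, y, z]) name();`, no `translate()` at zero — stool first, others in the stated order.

stool();
translate([-1554, 0, 0]) table();
translate([0, 0, 438]) spool();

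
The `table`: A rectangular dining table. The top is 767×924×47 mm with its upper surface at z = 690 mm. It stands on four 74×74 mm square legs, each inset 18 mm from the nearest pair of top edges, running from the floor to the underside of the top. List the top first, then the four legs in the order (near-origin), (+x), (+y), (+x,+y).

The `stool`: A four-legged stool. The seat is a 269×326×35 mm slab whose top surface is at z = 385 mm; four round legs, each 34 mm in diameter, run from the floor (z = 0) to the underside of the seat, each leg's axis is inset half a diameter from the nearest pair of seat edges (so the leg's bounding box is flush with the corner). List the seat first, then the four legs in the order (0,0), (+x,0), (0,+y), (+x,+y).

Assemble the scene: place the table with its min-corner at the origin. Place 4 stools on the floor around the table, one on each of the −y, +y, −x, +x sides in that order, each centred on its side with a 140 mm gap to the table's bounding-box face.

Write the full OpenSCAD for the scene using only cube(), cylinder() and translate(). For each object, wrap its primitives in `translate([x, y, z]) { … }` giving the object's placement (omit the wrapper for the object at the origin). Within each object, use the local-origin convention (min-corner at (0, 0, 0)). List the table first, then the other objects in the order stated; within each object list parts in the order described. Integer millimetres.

translate([0, 0, 643]) cube([767, 924, 47]);
translate([18, 18, 0]) cube([74, 74, 643]);
translate([675, 18, 0]) cube([74, 74, 643]);
translate([18, 832, 0]) cube([74, 74, 643]);
translate([675, 832, 0]) cube([74, 74, 643]);
translate([249, -466, 0]) {
  translate([0, 0, 350]) cube([269, 326, 35]);
  translate([17, 17, 0]) cylinder(h = 350, r = 17);
  translate([252, 17, 0]) cylinder(h = 350, r = 17);
  translate([17, 309, 0]) cylinder(h = 350, r = 17);
  translate([252, 309, 0]) cylinder(h = 350, r = 17);
}
translate([249, 1064, 0]) {
  translate([0, 0, 350]) cube([269, 326, 35]);
  translate([17, 17, 0]) cylinder(h = 350, r = 17);
  translate([252, 17, 0]) cylinder(h = 350, r = 17);
  translate([17, 309, 0]) cylinder(h = 350, r = 17);
  translate([252, 309, 0]) cylinder(h = 350, r = 17);
}
translate([-409, 299, 0]) {
  translate([0, 0, 350]) cube([269, 326, 35]);
  translate([17, 17, 0]) cylinder(h = 350, r = 17);
  translate([252, 17, 0]) cylinder(h = 350, r = 17);
  translate([17, 309, 0]) cylinder(h = 350, r = 17);
  translate([252, 309, 0]) cylinder(h = 350, r = 17);
}
translate([907, 299, 0]) {
  translate([0, 0, 350]) cube([269, 326, 35]);
  translate([17, 17, 0]) cylinder(h = 350, r = 17);
  translate([252, 17, 0]) cylinder(h = 350, r = 17);
  translate([17, 309, 0]) cylinder(h = 350, r = 17);
  translate([252, 309, 0]) cylinder(h = 350, r = 17);
}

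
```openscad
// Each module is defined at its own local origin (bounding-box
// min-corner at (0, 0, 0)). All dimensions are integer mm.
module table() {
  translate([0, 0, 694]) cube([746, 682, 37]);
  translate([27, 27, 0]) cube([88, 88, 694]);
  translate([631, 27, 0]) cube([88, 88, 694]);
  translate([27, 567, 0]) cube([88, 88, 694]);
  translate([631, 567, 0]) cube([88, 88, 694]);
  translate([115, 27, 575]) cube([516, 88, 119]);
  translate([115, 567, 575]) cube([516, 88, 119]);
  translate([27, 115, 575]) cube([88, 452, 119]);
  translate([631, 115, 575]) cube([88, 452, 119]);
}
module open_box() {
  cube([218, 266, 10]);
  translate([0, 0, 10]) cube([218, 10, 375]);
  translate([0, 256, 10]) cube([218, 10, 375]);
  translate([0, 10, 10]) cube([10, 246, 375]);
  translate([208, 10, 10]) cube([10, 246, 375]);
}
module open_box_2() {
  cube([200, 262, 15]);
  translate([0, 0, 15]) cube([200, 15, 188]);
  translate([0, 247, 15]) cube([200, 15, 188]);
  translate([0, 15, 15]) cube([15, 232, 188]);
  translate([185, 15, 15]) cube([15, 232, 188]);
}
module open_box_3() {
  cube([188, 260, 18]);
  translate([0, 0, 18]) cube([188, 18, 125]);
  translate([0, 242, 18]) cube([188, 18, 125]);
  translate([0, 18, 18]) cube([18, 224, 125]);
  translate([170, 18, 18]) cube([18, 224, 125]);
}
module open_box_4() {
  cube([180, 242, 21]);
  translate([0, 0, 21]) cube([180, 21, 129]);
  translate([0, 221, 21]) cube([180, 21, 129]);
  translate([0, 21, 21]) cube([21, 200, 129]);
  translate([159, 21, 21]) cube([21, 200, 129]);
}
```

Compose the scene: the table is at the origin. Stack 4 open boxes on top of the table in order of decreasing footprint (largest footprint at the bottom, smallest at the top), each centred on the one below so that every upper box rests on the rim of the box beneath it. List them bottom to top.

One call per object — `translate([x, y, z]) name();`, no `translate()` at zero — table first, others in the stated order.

table();
translate([264, 208, 731]) open_box();
translate([273, 210, 1116]) open_box_2();
translate([279, 211, 1319]) open_box_3();
translate([283, 220, 1462]) open_box_4();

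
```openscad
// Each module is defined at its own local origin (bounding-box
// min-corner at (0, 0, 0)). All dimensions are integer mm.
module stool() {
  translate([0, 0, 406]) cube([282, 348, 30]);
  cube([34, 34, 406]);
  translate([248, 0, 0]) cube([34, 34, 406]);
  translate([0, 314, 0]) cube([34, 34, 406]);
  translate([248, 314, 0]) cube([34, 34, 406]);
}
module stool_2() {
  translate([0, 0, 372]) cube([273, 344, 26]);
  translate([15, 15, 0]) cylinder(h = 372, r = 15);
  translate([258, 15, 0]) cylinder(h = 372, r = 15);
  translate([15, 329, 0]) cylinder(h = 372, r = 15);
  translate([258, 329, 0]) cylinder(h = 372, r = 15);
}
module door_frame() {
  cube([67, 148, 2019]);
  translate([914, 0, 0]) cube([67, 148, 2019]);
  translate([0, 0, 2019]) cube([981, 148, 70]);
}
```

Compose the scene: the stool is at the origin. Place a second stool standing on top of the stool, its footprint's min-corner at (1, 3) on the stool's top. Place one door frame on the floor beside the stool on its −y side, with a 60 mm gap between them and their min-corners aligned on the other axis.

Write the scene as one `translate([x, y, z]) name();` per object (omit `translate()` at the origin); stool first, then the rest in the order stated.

stool();
translate([1, 3, 436]) stool_2();
translate([0, -208, 0]) door_frame();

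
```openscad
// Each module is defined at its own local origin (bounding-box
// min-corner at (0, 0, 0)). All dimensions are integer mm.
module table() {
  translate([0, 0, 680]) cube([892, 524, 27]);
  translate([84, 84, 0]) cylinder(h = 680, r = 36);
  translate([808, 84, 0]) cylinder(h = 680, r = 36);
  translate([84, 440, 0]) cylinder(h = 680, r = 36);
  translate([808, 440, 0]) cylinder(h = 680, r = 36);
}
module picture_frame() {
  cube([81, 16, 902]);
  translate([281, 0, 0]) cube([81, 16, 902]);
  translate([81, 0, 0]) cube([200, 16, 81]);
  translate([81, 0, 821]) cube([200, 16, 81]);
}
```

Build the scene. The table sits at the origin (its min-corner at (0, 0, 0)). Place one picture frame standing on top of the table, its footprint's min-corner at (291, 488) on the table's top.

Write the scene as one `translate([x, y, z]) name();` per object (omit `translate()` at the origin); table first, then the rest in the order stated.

table();
translate([291, 488, 707]) picture_frame();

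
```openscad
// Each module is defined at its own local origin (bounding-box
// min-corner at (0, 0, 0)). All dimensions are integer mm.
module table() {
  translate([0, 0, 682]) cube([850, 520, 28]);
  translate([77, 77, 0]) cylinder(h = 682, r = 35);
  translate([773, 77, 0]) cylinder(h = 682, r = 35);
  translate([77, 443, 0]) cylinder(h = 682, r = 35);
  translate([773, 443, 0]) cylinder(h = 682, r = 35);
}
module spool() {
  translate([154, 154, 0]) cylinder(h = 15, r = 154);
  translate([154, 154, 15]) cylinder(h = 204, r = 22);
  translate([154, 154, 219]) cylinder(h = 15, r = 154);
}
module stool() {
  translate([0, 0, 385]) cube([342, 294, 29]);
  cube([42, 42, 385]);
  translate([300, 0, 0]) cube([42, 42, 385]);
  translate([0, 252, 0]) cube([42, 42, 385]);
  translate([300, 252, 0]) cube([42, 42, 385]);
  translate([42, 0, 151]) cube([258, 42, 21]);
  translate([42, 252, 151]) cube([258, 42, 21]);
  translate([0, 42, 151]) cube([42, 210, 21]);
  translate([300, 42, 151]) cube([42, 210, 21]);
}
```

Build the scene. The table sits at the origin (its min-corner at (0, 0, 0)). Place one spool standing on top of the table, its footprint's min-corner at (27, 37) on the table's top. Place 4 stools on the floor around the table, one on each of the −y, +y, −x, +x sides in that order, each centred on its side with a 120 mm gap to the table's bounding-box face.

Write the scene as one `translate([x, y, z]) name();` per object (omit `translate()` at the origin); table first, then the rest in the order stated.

table();
translate([27, 37, 710]) spool();
translate([254, -414, 0]) stool();
translate([254, 640, 0]) stool();
translate([-462, 113, 0]) stool();
translate([970, 113, 0]) stool();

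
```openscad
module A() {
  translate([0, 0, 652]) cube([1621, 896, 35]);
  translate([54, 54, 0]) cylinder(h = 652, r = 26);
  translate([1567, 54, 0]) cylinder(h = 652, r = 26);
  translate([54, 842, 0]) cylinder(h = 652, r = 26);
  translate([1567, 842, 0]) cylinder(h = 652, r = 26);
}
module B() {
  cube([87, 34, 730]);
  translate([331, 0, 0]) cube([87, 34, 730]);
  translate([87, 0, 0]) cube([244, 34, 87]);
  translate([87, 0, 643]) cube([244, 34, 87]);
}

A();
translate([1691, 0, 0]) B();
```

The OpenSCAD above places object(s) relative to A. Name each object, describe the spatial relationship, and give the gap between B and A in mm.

The picture frame's nearest face is 70 mm from the table's +x face.

A is a table. B is a picture frame. The picture frame is on the floor beside the table on its +x side. The gap between the picture frame and the table is 70 mm.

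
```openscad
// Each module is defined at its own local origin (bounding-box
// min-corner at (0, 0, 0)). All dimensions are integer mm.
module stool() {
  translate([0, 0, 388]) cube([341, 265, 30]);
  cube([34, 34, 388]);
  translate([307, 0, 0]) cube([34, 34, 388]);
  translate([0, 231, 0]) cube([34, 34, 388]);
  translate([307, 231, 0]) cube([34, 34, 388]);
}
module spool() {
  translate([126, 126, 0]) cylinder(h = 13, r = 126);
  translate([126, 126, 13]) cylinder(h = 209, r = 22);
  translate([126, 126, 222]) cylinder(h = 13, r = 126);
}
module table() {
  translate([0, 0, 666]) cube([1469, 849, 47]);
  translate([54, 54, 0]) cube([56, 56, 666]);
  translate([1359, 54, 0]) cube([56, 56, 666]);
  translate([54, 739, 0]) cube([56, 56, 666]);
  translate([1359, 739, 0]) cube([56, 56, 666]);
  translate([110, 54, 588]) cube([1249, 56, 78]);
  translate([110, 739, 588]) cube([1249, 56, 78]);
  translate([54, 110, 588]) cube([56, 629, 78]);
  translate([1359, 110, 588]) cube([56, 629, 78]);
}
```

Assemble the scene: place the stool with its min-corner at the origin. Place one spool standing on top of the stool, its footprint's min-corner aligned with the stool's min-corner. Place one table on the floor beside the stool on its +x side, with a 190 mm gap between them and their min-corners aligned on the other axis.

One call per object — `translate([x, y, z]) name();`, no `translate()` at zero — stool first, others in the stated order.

stool();
translate([0, 0, 418]) spool();
translate([531, 0, 0]) table();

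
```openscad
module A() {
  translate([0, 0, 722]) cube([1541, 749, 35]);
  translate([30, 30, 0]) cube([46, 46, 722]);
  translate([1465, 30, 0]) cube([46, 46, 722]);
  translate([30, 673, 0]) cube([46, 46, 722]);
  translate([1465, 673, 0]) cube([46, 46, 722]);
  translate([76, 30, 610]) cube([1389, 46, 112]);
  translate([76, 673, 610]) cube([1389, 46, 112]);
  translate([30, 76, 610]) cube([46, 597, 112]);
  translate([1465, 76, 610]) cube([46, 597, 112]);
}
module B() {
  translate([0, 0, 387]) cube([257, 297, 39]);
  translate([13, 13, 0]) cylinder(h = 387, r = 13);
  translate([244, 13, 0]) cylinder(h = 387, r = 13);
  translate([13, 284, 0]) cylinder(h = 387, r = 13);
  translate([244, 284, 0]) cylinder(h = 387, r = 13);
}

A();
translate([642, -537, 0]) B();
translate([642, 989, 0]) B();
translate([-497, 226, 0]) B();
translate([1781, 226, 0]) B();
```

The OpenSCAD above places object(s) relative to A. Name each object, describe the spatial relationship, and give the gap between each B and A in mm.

A is a table. B is a stool. Four stools sit around the table at the −y, +y, −x, +x sides. The gap between each stool and the table is 240 mm.

Each stool's nearest face is 240 mm from the table's bounding box.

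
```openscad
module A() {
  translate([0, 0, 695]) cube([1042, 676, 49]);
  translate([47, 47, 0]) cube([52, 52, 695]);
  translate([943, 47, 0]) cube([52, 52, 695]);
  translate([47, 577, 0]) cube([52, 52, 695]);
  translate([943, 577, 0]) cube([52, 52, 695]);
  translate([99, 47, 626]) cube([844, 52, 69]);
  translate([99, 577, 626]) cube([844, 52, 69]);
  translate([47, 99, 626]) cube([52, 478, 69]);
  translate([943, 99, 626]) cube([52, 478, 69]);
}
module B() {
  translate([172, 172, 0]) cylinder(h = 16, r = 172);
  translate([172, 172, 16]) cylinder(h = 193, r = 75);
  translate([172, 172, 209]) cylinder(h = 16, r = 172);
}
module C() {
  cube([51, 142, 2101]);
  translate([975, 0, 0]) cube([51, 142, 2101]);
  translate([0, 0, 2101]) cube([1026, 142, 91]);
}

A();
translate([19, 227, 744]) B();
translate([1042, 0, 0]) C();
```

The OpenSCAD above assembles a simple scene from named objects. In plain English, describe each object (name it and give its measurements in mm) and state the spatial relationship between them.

A is a rectangular dining table. The top is 1042×676×49 mm with its upper surface at z = 744 mm. It stands on four 52×52 mm square legs, each inset 47 mm from the nearest pair of top edges, running from the floor to the underside of the top. Four apron rails, 52 mm thick and 69 mm tall, run between adjacent legs with their top edges flush with the underside of the top and their outer faces flush with the legs' outer faces.

B is a spool: two coaxial disc flanges of radius 172 mm and thickness 16 mm, joined by a core cylinder of radius 75 mm and height 193 mm. The lower flange rests on z = 0 and the three cylinders share a vertical axis.

C is a door frame. The clear opening is 924 mm wide and 2101 mm high. Two 51 mm wide jambs, 142 mm deep, stand either side of the opening from the floor to the top of the opening. A 91 mm thick head sits across the top of both jambs, spanning the full outside width of the frame.

The spool is on top of the table. The door frame is against the table's +x side, with their −y faces flush.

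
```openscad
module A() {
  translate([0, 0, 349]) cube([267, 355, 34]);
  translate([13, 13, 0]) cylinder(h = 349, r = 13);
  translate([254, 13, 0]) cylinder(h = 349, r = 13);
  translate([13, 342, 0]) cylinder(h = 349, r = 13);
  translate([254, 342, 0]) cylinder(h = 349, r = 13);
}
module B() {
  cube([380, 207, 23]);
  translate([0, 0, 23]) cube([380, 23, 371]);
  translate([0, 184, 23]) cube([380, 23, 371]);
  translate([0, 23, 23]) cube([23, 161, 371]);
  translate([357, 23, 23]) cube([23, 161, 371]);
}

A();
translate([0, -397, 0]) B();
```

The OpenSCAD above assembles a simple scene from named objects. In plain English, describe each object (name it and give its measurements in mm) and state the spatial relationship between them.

A is a four-legged stool. The seat is 267×355 mm, 34 mm thick, top at z = 383 mm. It stands on four round legs, each 26 mm in diameter, from z = 0 to the seat underside, each leg's axis is inset half a diameter from the nearest pair of seat edges (so the leg's bounding box is flush with the corner).

B is an open-topped rectangular box: outside dimensions 380×207×394 mm, with a uniform wall and base thickness of 23 mm. The base is a full 380×207 slab on the floor; four walls sit on top of the base. The front and back walls (the −y and +y sides) span the full width; the two side walls fit between them.

The open box is on the floor beside the stool on its −y side.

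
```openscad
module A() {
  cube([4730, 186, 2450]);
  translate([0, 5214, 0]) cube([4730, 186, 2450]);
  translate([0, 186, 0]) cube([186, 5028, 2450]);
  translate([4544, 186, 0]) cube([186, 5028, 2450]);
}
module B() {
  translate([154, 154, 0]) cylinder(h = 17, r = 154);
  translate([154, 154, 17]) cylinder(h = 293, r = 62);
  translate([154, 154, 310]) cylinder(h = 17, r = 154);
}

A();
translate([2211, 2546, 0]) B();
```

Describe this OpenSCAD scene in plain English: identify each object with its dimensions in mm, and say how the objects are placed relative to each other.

A is the wall frame of a small rectangular building: four walls, each 2450 mm tall and 186 mm thick, enclosing a footprint 4730 mm (x) by 5400 mm (y) outside-to-outside, with no floor or roof. The front and back walls (the −y and +y sides) span the full width; the two side walls fit between them.

B is a spool: two coaxial disc flanges of radius 154 mm and thickness 17 mm, joined by a core cylinder of radius 62 mm and height 293 mm. The lower flange rests on z = 0 and the three cylinders share a vertical axis.

The spool sits inside the house frame, centred.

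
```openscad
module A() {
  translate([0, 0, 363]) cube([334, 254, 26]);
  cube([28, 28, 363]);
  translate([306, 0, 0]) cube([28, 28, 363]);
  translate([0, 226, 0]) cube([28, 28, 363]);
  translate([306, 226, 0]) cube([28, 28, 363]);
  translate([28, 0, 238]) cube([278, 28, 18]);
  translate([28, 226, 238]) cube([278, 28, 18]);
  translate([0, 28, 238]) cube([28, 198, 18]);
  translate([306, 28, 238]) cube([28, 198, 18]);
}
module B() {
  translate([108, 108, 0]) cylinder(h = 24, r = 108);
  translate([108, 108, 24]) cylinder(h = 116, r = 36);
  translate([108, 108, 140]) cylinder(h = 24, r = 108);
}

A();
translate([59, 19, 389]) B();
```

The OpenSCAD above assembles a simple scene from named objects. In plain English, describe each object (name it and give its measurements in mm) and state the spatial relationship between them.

A is a simple wooden stool: a rectangular seat 334 mm (x) by 254 mm (y), 26 mm thick, top face at z = 389 mm, on four square legs, each 28×28 mm in cross-section. The legs rest on z = 0, each flush with a corner of the seat. Four stretchers, 28 mm wide and 18 mm tall, connect adjacent legs with their undersides at z = 238 mm, each running between the inner faces of the legs it joins and aligned with the legs' outer faces on the other axis.

B is a spool: two coaxial disc flanges of radius 108 mm and thickness 24 mm, joined by a core cylinder of radius 36 mm and height 116 mm. The lower flange rests on z = 0 and the three cylinders share a vertical axis.

The spool is on top of the stool, centred.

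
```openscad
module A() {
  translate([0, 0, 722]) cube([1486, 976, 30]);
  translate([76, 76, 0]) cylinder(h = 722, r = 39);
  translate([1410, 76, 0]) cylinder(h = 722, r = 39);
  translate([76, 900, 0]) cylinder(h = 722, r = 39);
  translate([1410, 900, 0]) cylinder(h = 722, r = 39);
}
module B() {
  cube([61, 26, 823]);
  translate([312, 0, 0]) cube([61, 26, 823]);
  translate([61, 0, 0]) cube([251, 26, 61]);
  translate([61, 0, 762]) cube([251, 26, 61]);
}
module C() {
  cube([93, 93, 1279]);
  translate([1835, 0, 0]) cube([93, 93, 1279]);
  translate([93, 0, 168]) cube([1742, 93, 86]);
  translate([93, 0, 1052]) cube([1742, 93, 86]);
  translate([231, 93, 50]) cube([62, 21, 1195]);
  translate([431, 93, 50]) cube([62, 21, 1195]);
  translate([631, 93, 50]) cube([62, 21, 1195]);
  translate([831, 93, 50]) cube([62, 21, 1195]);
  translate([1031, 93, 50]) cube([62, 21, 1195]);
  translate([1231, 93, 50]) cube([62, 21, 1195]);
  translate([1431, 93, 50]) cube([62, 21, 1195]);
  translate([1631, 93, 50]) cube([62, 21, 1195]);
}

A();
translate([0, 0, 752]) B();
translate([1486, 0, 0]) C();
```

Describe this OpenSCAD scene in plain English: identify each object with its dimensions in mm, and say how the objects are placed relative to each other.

A is a rectangular dining table. The top is 1486×976×30 mm with its upper surface at z = 752 mm. It stands on four round legs of 78 mm diameter, each leg's bounding box inset 37 mm from the nearest pair of top edges, running from the floor to the underside of the top.

B is a rectangular picture frame lying in the x–z plane (depth along y). The opening is 251 mm wide (x) by 701 mm tall (z), surrounded by a border 61 mm wide on all four sides. The frame is 26 mm deep and is made of two full-height vertical stiles with two horizontal rails fitted between them.

C is a fence section. Two 93×93 mm posts, 1279 mm tall, stand on the floor with a clear span of 1742 mm between their inner faces. Two horizontal rails of 93×86 mm section span the gap between the posts with their undersides at z = 168 mm and z = 1052 mm, flush with the posts' −y face. 8 pickets, each 62 mm wide, 21 mm thick and 1195 mm tall, are fixed to the +y face of the rails with their bottoms at z = 50 mm, evenly spaced across the span with equal gaps (rounded down to the nearest mm) at the −x end and between each pair — any rounding remainder accumulates at the +x end.

The picture frame is on top of the table. The fence section is against the table's +x side, with their −y faces flush.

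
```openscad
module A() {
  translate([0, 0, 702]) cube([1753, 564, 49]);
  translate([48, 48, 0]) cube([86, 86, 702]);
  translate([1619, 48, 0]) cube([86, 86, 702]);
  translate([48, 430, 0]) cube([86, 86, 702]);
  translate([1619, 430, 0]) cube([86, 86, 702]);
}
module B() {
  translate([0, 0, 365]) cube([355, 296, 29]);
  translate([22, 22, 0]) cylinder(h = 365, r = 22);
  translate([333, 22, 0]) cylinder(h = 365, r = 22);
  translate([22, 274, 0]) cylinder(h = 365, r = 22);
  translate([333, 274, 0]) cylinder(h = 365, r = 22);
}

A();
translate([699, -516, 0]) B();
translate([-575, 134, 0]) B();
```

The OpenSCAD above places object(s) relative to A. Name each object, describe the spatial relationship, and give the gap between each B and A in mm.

A is a table. B is a stool. Two stools sit around the table at the −y, −x sides. The gap between each stool and the table is 220 mm.

Each stool's nearest face is 220 mm from the table's bounding box.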